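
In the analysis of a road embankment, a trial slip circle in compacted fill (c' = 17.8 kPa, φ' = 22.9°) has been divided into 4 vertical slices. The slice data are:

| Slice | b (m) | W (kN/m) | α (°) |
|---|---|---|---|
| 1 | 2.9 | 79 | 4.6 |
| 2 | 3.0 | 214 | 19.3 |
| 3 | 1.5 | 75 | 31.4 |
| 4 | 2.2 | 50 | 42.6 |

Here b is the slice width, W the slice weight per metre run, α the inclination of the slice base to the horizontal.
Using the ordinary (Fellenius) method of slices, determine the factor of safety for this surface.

FS = 2.36

Ordinary method of slices: FS = Σ[c'·Δl_i + (W_i cosα_i)·tanφ'] / Σ W_i sinα_i, with Δl_i = b_i / cosα_i.
Slice 1: Δl = 2.9/cos4.6° = 2.909 m; N'_1 = 79·cos4.6° = 78.7; c'Δl = 51.79; W sinα = 6.3
Slice 2: Δl = 3.0/cos19.3° = 3.179 m; N'_2 = 214·cos19.3° = 202.0; c'Δl = 56.58; W sinα = 70.7
Slice 3: Δl = 1.5/cos31.4° = 1.757 m; N'_3 = 75·cos31.4° = 64.0; c'Δl = 31.28; W sinα = 39.1
Slice 4: Δl = 2.2/cos42.6° = 2.989 m; N'_4 = 50·cos42.6° = 36.8; c'Δl = 53.20; W sinα = 33.8
Σc'Δl = 192.8 kN/m; ΣN' = 381.5 kN/m; ΣW sinα = 150.0 kN/m
Resisting = 192.8 + 381.5·tan22.9° = 192.8 + 161.2 = 354.0 kN/m
FS = 354.0 / 150.0 = 2.360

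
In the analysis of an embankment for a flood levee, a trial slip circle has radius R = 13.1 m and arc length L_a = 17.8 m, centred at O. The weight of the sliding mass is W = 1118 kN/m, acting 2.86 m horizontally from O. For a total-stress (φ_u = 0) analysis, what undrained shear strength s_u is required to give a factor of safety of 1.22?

s_u = 16.7 kPa

FS = s_u·L_a·R / (W·d), so s_u = FS·W·d / (L_a·R).
s_u = 1.22·1118·2.86 / (17.80·13.1) = 3900.9 / 233.18 = 16.73 kPa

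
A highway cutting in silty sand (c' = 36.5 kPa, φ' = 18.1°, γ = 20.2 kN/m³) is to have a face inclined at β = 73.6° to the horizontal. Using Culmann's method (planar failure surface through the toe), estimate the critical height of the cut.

Culmann's analysis gives the critical failure plane at α_cr = (β + φ')/2 = (73.6 + 18.1)/2 = 45.8°, and the critical height
H_c = (4c'/γ) · sinβ cosφ' / [1 − cos(β − φ')]
    = (4·36.5/20.2) · sin73.6°·cos18.1° / [1 − cos(55.5°)]
    = 7.228 · 0.9593·0.9505 / [1 − 0.5664]
    = 7.228 · 0.9118 / 0.4336
    = 15.20 m

H_c = 15.20 m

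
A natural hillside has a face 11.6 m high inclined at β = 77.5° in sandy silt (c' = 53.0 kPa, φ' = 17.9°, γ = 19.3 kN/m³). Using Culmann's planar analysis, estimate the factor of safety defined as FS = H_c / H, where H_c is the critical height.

FS = 1.78

H_c = (4c'/γ) · sinβ cosφ' / [1 − cos(β − φ')]
    = (4·53.0/19.3) · sin77.5°·cos17.9° / [1 − cos59.6°]
    = 10.984 · 0.9290 / 0.4940 = 20.66 m
FS = H_c / H = 20.66 / 11.6 = 1.781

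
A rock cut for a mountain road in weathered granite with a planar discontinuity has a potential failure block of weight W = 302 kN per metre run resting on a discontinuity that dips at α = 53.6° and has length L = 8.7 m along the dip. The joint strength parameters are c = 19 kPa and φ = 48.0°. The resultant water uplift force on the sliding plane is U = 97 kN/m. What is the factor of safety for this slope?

FS = 1.06

Resolving the block weight along and normal to the plane and applying the Mohr–Coulomb strength on the joint:
N' = W cosα − U = 302·cos53.6° − 97 = 82.2 kN/m
Driving force T = W sinα = 302·sin53.6° = 243.1 kN/m
Resisting force R = c·L + N'·tanφ = 19·8.7 + 82.2·tan48.0° = 165.3 + 91.3 = 256.6 kN/m
FS = R / T = 256.6 / 243.1 = 1.056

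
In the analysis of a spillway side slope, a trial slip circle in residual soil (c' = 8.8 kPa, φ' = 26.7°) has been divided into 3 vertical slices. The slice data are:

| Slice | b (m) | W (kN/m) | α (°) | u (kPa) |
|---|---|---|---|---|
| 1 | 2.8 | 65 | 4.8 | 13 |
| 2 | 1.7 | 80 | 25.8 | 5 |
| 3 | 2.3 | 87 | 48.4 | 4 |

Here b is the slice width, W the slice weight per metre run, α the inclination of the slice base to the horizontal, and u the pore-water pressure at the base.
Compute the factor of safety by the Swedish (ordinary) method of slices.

FS = 1.33

Ordinary method of slices: FS = Σ[c'·Δl_i + (W_i cosα_i − u_i·Δl_i)·tanφ'] / Σ W_i sinα_i, with Δl_i = b_i / cosα_i.
Slice 1: Δl = 2.8/cos4.8° = 2.810 m; N'_1 = 65·cos4.8° − 13·2.810 = 28.2; c'Δl = 24.73; W sinα = 5.4
Slice 2: Δl = 1.7/cos25.8° = 1.888 m; N'_2 = 80·cos25.8° − 5·1.888 = 62.6; c'Δl = 16.62; W sinα = 34.8
Slice 3: Δl = 2.3/cos48.4° = 3.464 m; N'_3 = 87·cos48.4° − 4·3.464 = 43.9; c'Δl = 30.49; W sinα = 65.1
Σc'Δl = 71.8 kN/m; ΣN' = 134.7 kN/m; ΣW sinα = 105.3 kN/m
Resisting = 71.8 + 134.7·tan26.7° = 71.8 + 67.8 = 139.6 kN/m
FS = 139.6 / 105.3 = 1.325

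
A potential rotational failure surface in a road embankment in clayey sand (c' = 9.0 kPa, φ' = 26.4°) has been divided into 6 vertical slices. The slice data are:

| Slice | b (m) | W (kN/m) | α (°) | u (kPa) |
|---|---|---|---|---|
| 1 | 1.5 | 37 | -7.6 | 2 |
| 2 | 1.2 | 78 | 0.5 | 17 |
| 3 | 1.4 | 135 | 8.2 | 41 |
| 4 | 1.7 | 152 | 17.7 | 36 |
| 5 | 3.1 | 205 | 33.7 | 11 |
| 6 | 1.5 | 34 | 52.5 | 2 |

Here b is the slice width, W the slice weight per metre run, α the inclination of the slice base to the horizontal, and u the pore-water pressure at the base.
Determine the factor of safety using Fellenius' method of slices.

Ordinary method of slices: FS = Σ[c'·Δl_i + (W_i cosα_i − u_i·Δl_i)·tanφ'] / Σ W_i sinα_i, with Δl_i = b_i / cosα_i.
Slice 1: Δl = 1.5/cos(-7.6°) = 1.513 m; N'_1 = 37·cos(-7.6°) − 2·1.513 = 33.6; c'Δl = 13.62; W sinα = -4.9
Slice 2: Δl = 1.2/cos0.5° = 1.200 m; N'_2 = 78·cos0.5° − 17·1.200 = 57.6; c'Δl = 10.80; W sinα = 0.7
Slice 3: Δl = 1.4/cos8.2° = 1.414 m; N'_3 = 135·cos8.2° − 41·1.414 = 75.6; c'Δl = 12.73; W sinα = 19.3
Slice 4: Δl = 1.7/cos17.7° = 1.784 m; N'_4 = 152·cos17.7° − 36·1.784 = 80.6; c'Δl = 16.06; W sinα = 46.2
Slice 5: Δl = 3.1/cos33.7° = 3.726 m; N'_5 = 205·cos33.7° − 11·3.726 = 129.6; c'Δl = 33.54; W sinα = 113.7
Slice 6: Δl = 1.5/cos52.5° = 2.464 m; N'_6 = 34·cos52.5° − 2·2.464 = 15.8; c'Δl = 22.18; W sinα = 27.0
Σc'Δl = 108.9 kN/m; ΣN' = 392.8 kN/m; ΣW sinα = 202.0 kN/m
Resisting = 108.9 + 392.8·tan26.4° = 108.9 + 195.0 = 303.9 kN/m
FS = 303.9 / 202.0 = 1.505

FS = 1.50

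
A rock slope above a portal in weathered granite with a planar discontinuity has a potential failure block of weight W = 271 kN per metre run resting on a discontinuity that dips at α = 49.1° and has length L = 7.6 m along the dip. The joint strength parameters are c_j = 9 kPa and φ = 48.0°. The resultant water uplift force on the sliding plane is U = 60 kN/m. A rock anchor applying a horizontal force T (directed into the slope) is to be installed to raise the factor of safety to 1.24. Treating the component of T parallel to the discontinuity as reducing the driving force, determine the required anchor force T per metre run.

T = 33 kN/m

Resolving forces along and normal to the sliding plane, with the horizontal anchor force T adding T·sinα to the effective normal force and T·cosα acting up the plane against the driving force:
FS = [c_jL + (W cosα − U + T sinα) tanφ] / [W sinα − T cosα]
Without the anchor: N' = 117.4 kN/m, driving T_d = 204.8 kN/m, resisting R = 9·7.6 + 117.4·tan48.0° = 198.8 kN/m, FS = 0.97.
Setting FS = 1.24 and solving for T:
1.24·(204.8 − T cos49.1°) = 198.8 + T sin49.1°·tan48.0°
T·(sin49.1°·tan48.0° + 1.24·cos49.1°) = 1.24·204.8 − 198.8
T·(0.7559·1.1106 + 1.24·0.6547) = 254.0 − 198.8 = 55.2
T·1.6513 = 55.2
T = 33.4 kN/m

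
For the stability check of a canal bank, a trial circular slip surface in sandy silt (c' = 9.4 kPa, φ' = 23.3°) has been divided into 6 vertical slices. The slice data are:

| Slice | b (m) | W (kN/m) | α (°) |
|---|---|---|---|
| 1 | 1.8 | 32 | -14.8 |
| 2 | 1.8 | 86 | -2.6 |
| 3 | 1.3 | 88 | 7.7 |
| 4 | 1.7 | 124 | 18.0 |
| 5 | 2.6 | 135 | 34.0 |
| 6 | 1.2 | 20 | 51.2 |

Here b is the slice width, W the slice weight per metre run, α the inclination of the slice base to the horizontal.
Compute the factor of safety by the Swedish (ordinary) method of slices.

FS = 2.35

Ordinary method of slices: FS = Σ[c'·Δl_i + (W_i cosα_i)·tanφ'] / Σ W_i sinα_i, with Δl_i = b_i / cosα_i.
Slice 1: Δl = 1.8/cos(-14.8°) = 1.862 m; N'_1 = 32·cos(-14.8°) = 30.9; c'Δl = 17.50; W sinα = -8.2
Slice 2: Δl = 1.8/cos(-2.6°) = 1.802 m; N'_2 = 86·cos(-2.6°) = 85.9; c'Δl = 16.94; W sinα = -3.9
Slice 3: Δl = 1.3/cos7.7° = 1.312 m; N'_3 = 88·cos7.7° = 87.2; c'Δl = 12.33; W sinα = 11.8
Slice 4: Δl = 1.7/cos18.0° = 1.787 m; N'_4 = 124·cos18.0° = 117.9; c'Δl = 16.80; W sinα = 38.3
Slice 5: Δl = 2.6/cos34.0° = 3.136 m; N'_5 = 135·cos34.0° = 111.9; c'Δl = 29.48; W sinα = 75.5
Slice 6: Δl = 1.2/cos51.2° = 1.915 m; N'_6 = 20·cos51.2° = 12.5; c'Δl = 18.00; W sinα = 15.6
Σc'Δl = 111.1 kN/m; ΣN' = 446.4 kN/m; ΣW sinα = 129.1 kN/m
Resisting = 111.1 + 446.4·tan23.3° = 111.1 + 192.3 = 303.3 kN/m
FS = 303.3 / 129.1 = 2.349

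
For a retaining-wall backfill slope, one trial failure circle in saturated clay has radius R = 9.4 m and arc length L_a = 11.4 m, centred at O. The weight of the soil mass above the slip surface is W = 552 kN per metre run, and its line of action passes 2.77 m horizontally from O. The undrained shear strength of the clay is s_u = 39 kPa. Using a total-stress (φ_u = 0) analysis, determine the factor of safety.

FS = 2.73

Taking moments about the centre O, the resisting moment is provided by the undrained shear strength acting along the arc:
M_R = s_u·L_a·R = 39·11.40·9.4 = 4179.2 kN·m/m
M_D = W·d = 552·2.77 = 1529.0 kN·m/m
FS = M_R / M_D = 4179.2 / 1529.0 = 2.733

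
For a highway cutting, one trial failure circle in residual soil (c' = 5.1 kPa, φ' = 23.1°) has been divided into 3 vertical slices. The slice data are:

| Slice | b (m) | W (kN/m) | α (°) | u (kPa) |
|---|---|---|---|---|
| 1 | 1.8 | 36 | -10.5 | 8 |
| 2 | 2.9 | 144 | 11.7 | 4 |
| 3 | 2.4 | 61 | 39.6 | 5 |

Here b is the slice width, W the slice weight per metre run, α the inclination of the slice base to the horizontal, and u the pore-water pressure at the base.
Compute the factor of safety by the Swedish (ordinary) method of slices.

Ordinary method of slices: FS = Σ[c'·Δl_i + (W_i cosα_i − u_i·Δl_i)·tanφ'] / Σ W_i sinα_i, with Δl_i = b_i / cosα_i.
Slice 1: Δl = 1.8/cos(-10.5°) = 1.831 m; N'_1 = 36·cos(-10.5°) − 8·1.831 = 20.8; c'Δl = 9.34; W sinα = -6.6
Slice 2: Δl = 2.9/cos11.7° = 2.962 m; N'_2 = 144·cos11.7° − 4·2.962 = 129.2; c'Δl = 15.10; W sinα = 29.2
Slice 3: Δl = 2.4/cos39.6° = 3.115 m; N'_3 = 61·cos39.6° − 5·3.115 = 31.4; c'Δl = 15.89; W sinα = 38.9
Σc'Δl = 40.3 kN/m; ΣN' = 181.3 kN/m; ΣW sinα = 61.5 kN/m
Resisting = 40.3 + 181.3·tan23.1° = 40.3 + 77.3 = 117.7 kN/m
FS = 117.7 / 61.5 = 1.913

FS = 1.91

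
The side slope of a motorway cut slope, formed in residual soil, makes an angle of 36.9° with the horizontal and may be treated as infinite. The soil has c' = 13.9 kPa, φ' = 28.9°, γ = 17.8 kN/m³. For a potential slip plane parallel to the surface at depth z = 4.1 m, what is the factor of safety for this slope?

For an infinite slope with a slip plane parallel to the surface (no pore pressure): FS = [c' + γz cos²β tanφ'] / [γz sinβ cosβ].
γz = 17.8·4.1 = 72.98 kN/m²
Numerator = 13.9 + 72.98·cos²36.9°·tan28.9° = 13.9 + 72.98·0.6395·0.5520 = 39.663 kPa
Denominator = 72.98·sin36.9°·cos36.9° = 72.98·0.6004·0.7997 = 35.041 kPa
FS = 39.663 / 35.041 = 1.132

FS = 1.13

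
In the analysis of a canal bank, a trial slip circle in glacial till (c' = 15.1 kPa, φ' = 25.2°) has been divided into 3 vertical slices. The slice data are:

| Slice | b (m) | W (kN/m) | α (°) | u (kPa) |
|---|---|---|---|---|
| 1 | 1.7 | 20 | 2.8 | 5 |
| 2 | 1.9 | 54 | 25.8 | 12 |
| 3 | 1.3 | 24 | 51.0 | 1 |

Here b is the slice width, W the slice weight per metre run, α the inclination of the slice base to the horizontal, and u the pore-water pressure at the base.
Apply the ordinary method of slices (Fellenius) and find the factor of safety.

Ordinary method of slices: FS = Σ[c'·Δl_i + (W_i cosα_i − u_i·Δl_i)·tanφ'] / Σ W_i sinα_i, with Δl_i = b_i / cosα_i.
Slice 1: Δl = 1.7/cos2.8° = 1.702 m; N'_1 = 20·cos2.8° − 5·1.702 = 11.5; c'Δl = 25.70; W sinα = 1.0
Slice 2: Δl = 1.9/cos25.8° = 2.110 m; N'_2 = 54·cos25.8° − 12·2.110 = 23.3; c'Δl = 31.87; W sinα = 23.5
Slice 3: Δl = 1.3/cos51.0° = 2.066 m; N'_3 = 24·cos51.0° − 1·2.066 = 13.0; c'Δl = 31.19; W sinα = 18.7
Σc'Δl = 88.8 kN/m; ΣN' = 47.8 kN/m; ΣW sinα = 43.1 kN/m
Resisting = 88.8 + 47.8·tan25.2° = 88.8 + 22.5 = 111.3 kN/m
FS = 111.3 / 43.1 = 2.579

FS = 2.58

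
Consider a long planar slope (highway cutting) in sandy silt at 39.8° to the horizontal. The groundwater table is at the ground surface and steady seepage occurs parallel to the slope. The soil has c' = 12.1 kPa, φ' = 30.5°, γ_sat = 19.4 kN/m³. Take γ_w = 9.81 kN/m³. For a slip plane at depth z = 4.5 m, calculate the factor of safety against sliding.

FS = 0.63

With seepage parallel to the slope and the water table at the surface, the effective normal stress on the slip plane uses the buoyant unit weight γ' = γ_sat − γ_w while the driving shear stress uses γ_sat:
FS = [c' + γ' z cos²β tanφ'] / [γ_sat z sinβ cosβ]
γ' = 19.4 − 9.81 = 9.59 kN/m³
Numerator = 12.1 + 9.59·4.5·cos²39.8°·tan30.5° = 12.1 + 9.59·4.5·0.5903·0.5890 = 27.105 kPa
Denominator = 19.4·4.5·sin39.8°·cos39.8° = 19.4·4.5·0.6401·0.7683 = 42.933 kPa
FS = 27.105 / 42.933 = 0.631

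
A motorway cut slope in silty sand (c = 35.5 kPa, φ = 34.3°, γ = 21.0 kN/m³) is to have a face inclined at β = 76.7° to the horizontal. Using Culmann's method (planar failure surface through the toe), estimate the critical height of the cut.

Culmann's analysis gives the critical failure plane at α_cr = (β + φ)/2 = (76.7 + 34.3)/2 = 55.5°, and the critical height
H_c = (4c/γ) · sinβ cosφ / [1 − cos(β − φ)]
    = (4·35.5/21.0) · sin76.7°·cos34.3° / [1 − cos(42.4°)]
    = 6.762 · 0.9732·0.8261 / [1 − 0.7385]
    = 6.762 · 0.8039 / 0.2615
    = 20.78 m

H_c = 20.78 m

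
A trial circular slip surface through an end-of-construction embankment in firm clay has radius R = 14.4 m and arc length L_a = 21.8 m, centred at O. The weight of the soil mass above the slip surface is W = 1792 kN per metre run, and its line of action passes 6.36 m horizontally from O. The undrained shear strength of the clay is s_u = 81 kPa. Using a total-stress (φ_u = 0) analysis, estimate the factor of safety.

Taking moments about the centre O, the resisting moment is provided by the undrained shear strength acting along the arc:
M_R = s_u·L_a·R = 81·21.80·14.4 = 25427.5 kN·m/m
M_D = W·d = 1792·6.36 = 11397.1 kN·m/m
FS = M_R / M_D = 25427.5 / 11397.1 = 2.231

FS = 2.23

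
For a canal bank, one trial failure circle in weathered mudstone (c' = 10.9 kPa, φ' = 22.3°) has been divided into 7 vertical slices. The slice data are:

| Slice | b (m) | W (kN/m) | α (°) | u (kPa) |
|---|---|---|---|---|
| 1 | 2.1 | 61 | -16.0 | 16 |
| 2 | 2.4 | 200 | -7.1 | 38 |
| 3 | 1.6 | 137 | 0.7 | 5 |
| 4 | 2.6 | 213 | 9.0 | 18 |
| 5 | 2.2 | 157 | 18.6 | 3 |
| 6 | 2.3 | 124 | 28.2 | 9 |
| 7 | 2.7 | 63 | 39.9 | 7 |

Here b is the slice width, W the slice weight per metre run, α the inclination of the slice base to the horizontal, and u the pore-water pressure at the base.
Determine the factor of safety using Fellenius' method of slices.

FS = 3.26

Ordinary method of slices: FS = Σ[c'·Δl_i + (W_i cosα_i − u_i·Δl_i)·tanφ'] / Σ W_i sinα_i, with Δl_i = b_i / cosα_i.
Slice 1: Δl = 2.1/cos(-16.0°) = 2.185 m; N'_1 = 61·cos(-16.0°) − 16·2.185 = 23.7; c'Δl = 23.81; W sinα = -16.8
Slice 2: Δl = 2.4/cos(-7.1°) = 2.419 m; N'_2 = 200·cos(-7.1°) − 38·2.419 = 106.6; c'Δl = 26.36; W sinα = -24.7
Slice 3: Δl = 1.6/cos0.7° = 1.600 m; N'_3 = 137·cos0.7° − 5·1.600 = 129.0; c'Δl = 17.44; W sinα = 1.7
Slice 4: Δl = 2.6/cos9.0° = 2.632 m; N'_4 = 213·cos9.0° − 18·2.632 = 163.0; c'Δl = 28.69; W sinα = 33.3
Slice 5: Δl = 2.2/cos18.6° = 2.321 m; N'_5 = 157·cos18.6° − 3·2.321 = 141.8; c'Δl = 25.30; W sinα = 50.1
Slice 6: Δl = 2.3/cos28.2° = 2.610 m; N'_6 = 124·cos28.2° − 9·2.610 = 85.8; c'Δl = 28.45; W sinα = 58.6
Slice 7: Δl = 2.7/cos39.9° = 3.519 m; N'_7 = 63·cos39.9° − 7·3.519 = 23.7; c'Δl = 38.36; W sinα = 40.4
Σc'Δl = 188.4 kN/m; ΣN' = 673.6 kN/m; ΣW sinα = 142.5 kN/m
Resisting = 188.4 + 673.6·tan22.3° = 188.4 + 276.2 = 464.7 kN/m
FS = 464.7 / 142.5 = 3.260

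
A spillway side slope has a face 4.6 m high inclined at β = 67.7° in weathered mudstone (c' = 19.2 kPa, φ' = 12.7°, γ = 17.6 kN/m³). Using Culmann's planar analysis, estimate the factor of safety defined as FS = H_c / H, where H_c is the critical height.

FS = 2.01

H_c = (4c'/γ) · sinβ cosφ' / [1 − cos(β − φ')]
    = (4·19.2/17.6) · sin67.7°·cos12.7° / [1 − cos55.0°]
    = 4.364 · 0.9026 / 0.4264 = 9.24 m
FS = H_c / H = 9.24 / 4.6 = 2.008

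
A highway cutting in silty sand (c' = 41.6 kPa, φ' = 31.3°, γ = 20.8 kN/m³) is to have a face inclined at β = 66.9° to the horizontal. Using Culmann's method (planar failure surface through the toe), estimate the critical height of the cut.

Culmann's analysis gives the critical failure plane at α_cr = (β + φ')/2 = (66.9 + 31.3)/2 = 49.1°, and the critical height
H_c = (4c'/γ) · sinβ cosφ' / [1 − cos(β − φ')]
    = (4·41.6/20.8) · sin66.9°·cos31.3° / [1 − cos(35.6°)]
    = 8.000 · 0.9198·0.8545 / [1 − 0.8131]
    = 8.000 · 0.7859 / 0.1869
    = 33.64 m

H_c = 33.64 m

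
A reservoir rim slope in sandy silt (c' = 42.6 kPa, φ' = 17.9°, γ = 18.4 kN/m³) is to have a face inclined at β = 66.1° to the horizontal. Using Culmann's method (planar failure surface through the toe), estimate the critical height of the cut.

Culmann's analysis gives the critical failure plane at α_cr = (β + φ')/2 = (66.1 + 17.9)/2 = 42.0°, and the critical height
H_c = (4c'/γ) · sinβ cosφ' / [1 − cos(β − φ')]
    = (4·42.6/18.4) · sin66.1°·cos17.9° / [1 − cos(48.2°)]
    = 9.261 · 0.9143·0.9516 / [1 − 0.6665]
    = 9.261 · 0.8700 / 0.3335
    = 24.16 m

H_c = 24.16 m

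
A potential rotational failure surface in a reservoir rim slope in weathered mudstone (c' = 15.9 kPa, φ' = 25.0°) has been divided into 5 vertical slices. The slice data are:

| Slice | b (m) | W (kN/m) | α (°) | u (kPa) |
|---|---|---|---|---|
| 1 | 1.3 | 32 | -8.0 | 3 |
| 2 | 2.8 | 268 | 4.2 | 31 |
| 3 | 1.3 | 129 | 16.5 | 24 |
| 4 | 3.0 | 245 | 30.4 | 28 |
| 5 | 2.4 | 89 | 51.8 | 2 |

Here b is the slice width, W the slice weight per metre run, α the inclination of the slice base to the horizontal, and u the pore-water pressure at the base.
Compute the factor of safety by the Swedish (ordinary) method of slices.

Ordinary method of slices: FS = Σ[c'·Δl_i + (W_i cosα_i − u_i·Δl_i)·tanφ'] / Σ W_i sinα_i, with Δl_i = b_i / cosα_i.
Slice 1: Δl = 1.3/cos(-8.0°) = 1.313 m; N'_1 = 32·cos(-8.0°) − 3·1.313 = 27.8; c'Δl = 20.87; W sinα = -4.5
Slice 2: Δl = 2.8/cos4.2° = 2.808 m; N'_2 = 268·cos4.2° − 31·2.808 = 180.2; c'Δl = 44.64; W sinα = 19.6
Slice 3: Δl = 1.3/cos16.5° = 1.356 m; N'_3 = 129·cos16.5° − 24·1.356 = 91.1; c'Δl = 21.56; W sinα = 36.6
Slice 4: Δl = 3.0/cos30.4° = 3.478 m; N'_4 = 245·cos30.4° − 28·3.478 = 113.9; c'Δl = 55.30; W sinα = 124.0
Slice 5: Δl = 2.4/cos51.8° = 3.881 m; N'_5 = 89·cos51.8° − 2·3.881 = 47.3; c'Δl = 61.71; W sinα = 69.9
Σc'Δl = 204.1 kN/m; ΣN' = 460.3 kN/m; ΣW sinα = 245.7 kN/m
Resisting = 204.1 + 460.3·tan25.0° = 204.1 + 214.7 = 418.7 kN/m
FS = 418.7 / 245.7 = 1.704

FS = 1.70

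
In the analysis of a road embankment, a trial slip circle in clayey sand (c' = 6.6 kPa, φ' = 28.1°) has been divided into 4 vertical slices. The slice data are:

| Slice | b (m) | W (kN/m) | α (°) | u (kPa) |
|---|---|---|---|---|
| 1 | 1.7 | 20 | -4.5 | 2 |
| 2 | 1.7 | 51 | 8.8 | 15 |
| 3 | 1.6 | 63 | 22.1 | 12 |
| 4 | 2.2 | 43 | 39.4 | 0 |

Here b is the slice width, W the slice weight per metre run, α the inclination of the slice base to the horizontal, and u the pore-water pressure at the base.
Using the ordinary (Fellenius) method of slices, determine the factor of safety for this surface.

Ordinary method of slices: FS = Σ[c'·Δl_i + (W_i cosα_i − u_i·Δl_i)·tanφ'] / Σ W_i sinα_i, with Δl_i = b_i / cosα_i.
Slice 1: Δl = 1.7/cos(-4.5°) = 1.705 m; N'_1 = 20·cos(-4.5°) − 2·1.705 = 16.5; c'Δl = 11.25; W sinα = -1.6
Slice 2: Δl = 1.7/cos8.8° = 1.720 m; N'_2 = 51·cos8.8° − 15·1.720 = 24.6; c'Δl = 11.35; W sinα = 7.8
Slice 3: Δl = 1.6/cos22.1° = 1.727 m; N'_3 = 63·cos22.1° − 12·1.727 = 37.6; c'Δl = 11.40; W sinα = 23.7
Slice 4: Δl = 2.2/cos39.4° = 2.847 m; N'_4 = 43·cos39.4° − 0·2.847 = 33.2; c'Δl = 18.79; W sinα = 27.3
Σc'Δl = 52.8 kN/m; ΣN' = 112.0 kN/m; ΣW sinα = 57.2 kN/m
Resisting = 52.8 + 112.0·tan28.1° = 52.8 + 59.8 = 112.6 kN/m
FS = 112.6 / 57.2 = 1.968

FS = 1.97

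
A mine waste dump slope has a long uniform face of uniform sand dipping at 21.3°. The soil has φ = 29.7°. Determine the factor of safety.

FS = 1.46

For a dry cohesionless infinite slope the factor of safety is FS = tanφ / tanβ.
FS = tan29.7° / tan21.3° = 0.5704 / 0.3899 = 1.463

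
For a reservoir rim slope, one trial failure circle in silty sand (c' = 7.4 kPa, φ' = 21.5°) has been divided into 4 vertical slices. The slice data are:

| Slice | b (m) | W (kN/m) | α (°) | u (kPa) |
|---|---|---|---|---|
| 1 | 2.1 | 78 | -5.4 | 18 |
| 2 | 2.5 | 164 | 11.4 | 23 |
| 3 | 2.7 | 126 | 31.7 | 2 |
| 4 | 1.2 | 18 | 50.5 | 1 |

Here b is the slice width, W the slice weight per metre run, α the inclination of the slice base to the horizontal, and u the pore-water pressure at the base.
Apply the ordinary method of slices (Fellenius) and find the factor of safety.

Ordinary method of slices: FS = Σ[c'·Δl_i + (W_i cosα_i − u_i·Δl_i)·tanφ'] / Σ W_i sinα_i, with Δl_i = b_i / cosα_i.
Slice 1: Δl = 2.1/cos(-5.4°) = 2.109 m; N'_1 = 78·cos(-5.4°) − 18·2.109 = 39.7; c'Δl = 15.61; W sinα = -7.3
Slice 2: Δl = 2.5/cos11.4° = 2.550 m; N'_2 = 164·cos11.4° − 23·2.550 = 102.1; c'Δl = 18.87; W sinα = 32.4
Slice 3: Δl = 2.7/cos31.7° = 3.173 m; N'_3 = 126·cos31.7° − 2·3.173 = 100.9; c'Δl = 23.48; W sinα = 66.2
Slice 4: Δl = 1.2/cos50.5° = 1.887 m; N'_4 = 18·cos50.5° − 1·1.887 = 9.6; c'Δl = 13.96; W sinα = 13.9
Σc'Δl = 71.9 kN/m; ΣN' = 252.2 kN/m; ΣW sinα = 105.2 kN/m
Resisting = 71.9 + 252.2·tan21.5° = 71.9 + 99.3 = 171.3 kN/m
FS = 171.3 / 105.2 = 1.628

FS = 1.63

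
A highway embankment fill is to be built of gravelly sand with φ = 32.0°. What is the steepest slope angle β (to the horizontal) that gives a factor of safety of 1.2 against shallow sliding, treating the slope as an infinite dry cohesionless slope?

β = 27.5°

For an infinite dry cohesionless slope FS = tanφ/tanβ, so tanβ = tanφ / FS.
tanβ = tan32.0° / 1.2 = 0.6249 / 1.2 = 0.5207
β = arctan(0.5207) = 27.51°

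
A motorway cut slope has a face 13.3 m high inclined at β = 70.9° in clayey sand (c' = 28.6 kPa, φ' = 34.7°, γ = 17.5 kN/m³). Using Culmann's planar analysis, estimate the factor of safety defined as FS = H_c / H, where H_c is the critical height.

FS = 1.98

H_c = (4c'/γ) · sinβ cosφ' / [1 − cos(β − φ')]
    = (4·28.6/17.5) · sin70.9°·cos34.7° / [1 − cos36.2°]
    = 6.537 · 0.7769 / 0.1930 = 26.31 m
FS = H_c / H = 26.31 / 13.3 = 1.978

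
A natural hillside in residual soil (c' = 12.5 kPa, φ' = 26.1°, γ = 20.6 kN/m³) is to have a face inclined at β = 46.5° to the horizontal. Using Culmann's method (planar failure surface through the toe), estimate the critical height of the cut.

Culmann's analysis gives the critical failure plane at α_cr = (β + φ')/2 = (46.5 + 26.1)/2 = 36.3°, and the critical height
H_c = (4c'/γ) · sinβ cosφ' / [1 − cos(β − φ')]
    = (4·12.5/20.6) · sin46.5°·cos26.1° / [1 − cos(20.4°)]
    = 2.427 · 0.7254·0.8980 / [1 − 0.9373]
    = 2.427 · 0.6514 / 0.0627
    = 25.21 m

H_c = 25.21 m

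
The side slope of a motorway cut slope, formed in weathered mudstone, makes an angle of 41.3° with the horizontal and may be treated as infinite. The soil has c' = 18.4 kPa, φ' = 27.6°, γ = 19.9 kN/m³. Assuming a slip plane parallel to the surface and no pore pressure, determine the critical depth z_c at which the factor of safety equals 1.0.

z_c = 4.61 m

Setting FS = 1.00 in FS = [c' + γz cos²β tanφ'] / [γz sinβ cosβ] and solving for z:
z = c' / [γ cosβ (FS·sinβ − cosβ·tanφ')]
  = 18.4 / [19.9·cos41.3°·(1.00·sin41.3° − cos41.3°·tan27.6°)]
  = 18.4 / [19.9·0.7513·(1.00·0.6600 − 0.7513·0.5228)]
  = 18.4 / 3.9954 = 4.605 m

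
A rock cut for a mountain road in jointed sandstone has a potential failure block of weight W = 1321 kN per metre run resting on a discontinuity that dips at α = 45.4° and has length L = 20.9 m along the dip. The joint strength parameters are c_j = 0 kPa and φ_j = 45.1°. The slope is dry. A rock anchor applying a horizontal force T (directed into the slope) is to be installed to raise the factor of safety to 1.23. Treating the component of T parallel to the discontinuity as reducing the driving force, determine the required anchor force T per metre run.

Resolving forces along and normal to the sliding plane, with the horizontal anchor force T adding T·sinα to the effective normal force and T·cosα acting up the plane against the driving force:
FS = [c_jL + (W cosα + T sinα) tanφ_j] / [W sinα − T cosα]
Without the anchor: N' = 927.5 kN/m, driving T_d = 940.6 kN/m, resisting R = 0·20.9 + 927.5·tan45.1° = 930.8 kN/m, FS = 0.99.
Setting FS = 1.23 and solving for T:
1.23·(940.6 − T cos45.4°) = 930.8 + T sin45.4°·tan45.1°
T·(sin45.4°·tan45.1° + 1.23·cos45.4°) = 1.23·940.6 − 930.8
T·(0.7120·1.0035 + 1.23·0.7022) = 1156.9 − 930.8 = 226.1
T·1.5782 = 226.1
T = 143.3 kN/m

T = 143 kN/m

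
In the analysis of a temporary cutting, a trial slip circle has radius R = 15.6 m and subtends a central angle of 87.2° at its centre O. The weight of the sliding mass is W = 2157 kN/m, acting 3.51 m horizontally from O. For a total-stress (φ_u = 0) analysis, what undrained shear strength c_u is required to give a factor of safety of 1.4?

FS = c_u·L_a·R / (W·d), so c_u = FS·W·d / (L_a·R).
Arc length L_a = R·θ = 15.6·(87.2°·π/180) = 15.6·1.5219 = 23.74 m
c_u = 1.4·2157·3.51 / (23.74·15.6) = 10599.5 / 370.38 = 28.62 kPa

c_u = 28.6 kPa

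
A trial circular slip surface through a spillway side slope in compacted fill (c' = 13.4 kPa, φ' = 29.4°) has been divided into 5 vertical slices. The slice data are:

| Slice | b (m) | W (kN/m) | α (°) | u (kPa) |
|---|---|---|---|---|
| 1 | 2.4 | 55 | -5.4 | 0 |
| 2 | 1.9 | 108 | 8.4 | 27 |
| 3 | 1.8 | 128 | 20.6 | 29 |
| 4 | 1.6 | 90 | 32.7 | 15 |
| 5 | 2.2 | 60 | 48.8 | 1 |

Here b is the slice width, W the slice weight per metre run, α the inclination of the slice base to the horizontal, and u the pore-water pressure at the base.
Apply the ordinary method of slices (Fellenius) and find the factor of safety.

FS = 2.00

Ordinary method of slices: FS = Σ[c'·Δl_i + (W_i cosα_i − u_i·Δl_i)·tanφ'] / Σ W_i sinα_i, with Δl_i = b_i / cosα_i.
Slice 1: Δl = 2.4/cos(-5.4°) = 2.411 m; N'_1 = 55·cos(-5.4°) − 0·2.411 = 54.8; c'Δl = 32.30; W sinα = -5.2
Slice 2: Δl = 1.9/cos8.4° = 1.921 m; N'_2 = 108·cos8.4° − 27·1.921 = 55.0; c'Δl = 25.74; W sinα = 15.8
Slice 3: Δl = 1.8/cos20.6° = 1.923 m; N'_3 = 128·cos20.6° − 29·1.923 = 64.0; c'Δl = 25.77; W sinα = 45.0
Slice 4: Δl = 1.6/cos32.7° = 1.901 m; N'_4 = 90·cos32.7° − 15·1.901 = 47.2; c'Δl = 25.48; W sinα = 48.6
Slice 5: Δl = 2.2/cos48.8° = 3.340 m; N'_5 = 60·cos48.8° − 1·3.340 = 36.2; c'Δl = 44.76; W sinα = 45.1
Σc'Δl = 154.0 kN/m; ΣN' = 257.2 kN/m; ΣW sinα = 149.4 kN/m
Resisting = 154.0 + 257.2·tan29.4° = 154.0 + 144.9 = 299.0 kN/m
FS = 299.0 / 149.4 = 2.001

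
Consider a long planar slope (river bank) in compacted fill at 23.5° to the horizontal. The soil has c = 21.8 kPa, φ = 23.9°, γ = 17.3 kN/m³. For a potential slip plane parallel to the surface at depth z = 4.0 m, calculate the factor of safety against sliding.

FS = 1.88

For an infinite slope with a slip plane parallel to the surface (no pore pressure): FS = [c + γz cos²β tanφ] / [γz sinβ cosβ].
γz = 17.3·4.0 = 69.20 kN/m²
Numerator = 21.8 + 69.20·cos²23.5°·tan23.9° = 21.8 + 69.20·0.8410·0.4431 = 47.589 kPa
Denominator = 69.20·sin23.5°·cos23.5° = 69.20·0.3987·0.9171 = 25.305 kPa
FS = 47.589 / 25.305 = 1.881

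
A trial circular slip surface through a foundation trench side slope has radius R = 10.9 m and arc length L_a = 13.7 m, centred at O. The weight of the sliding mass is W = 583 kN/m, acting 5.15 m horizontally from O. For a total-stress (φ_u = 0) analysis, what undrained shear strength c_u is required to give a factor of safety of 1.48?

c_u = 29.8 kPa

FS = c_u·L_a·R / (W·d), so c_u = FS·W·d / (L_a·R).
c_u = 1.48·583·5.15 / (13.70·10.9) = 4443.6 / 149.33 = 29.76 kPa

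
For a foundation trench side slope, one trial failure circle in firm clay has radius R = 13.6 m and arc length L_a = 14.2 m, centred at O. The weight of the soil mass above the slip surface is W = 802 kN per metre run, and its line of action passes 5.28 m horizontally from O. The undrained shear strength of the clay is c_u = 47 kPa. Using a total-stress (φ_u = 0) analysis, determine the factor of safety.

FS = 2.14

Taking moments about the centre O, the resisting moment is provided by the undrained shear strength acting along the arc:
M_R = c_u·L_a·R = 47·14.20·13.6 = 9076.6 kN·m/m
M_D = W·d = 802·5.28 = 4234.6 kN·m/m
FS = M_R / M_D = 9076.6 / 4234.6 = 2.143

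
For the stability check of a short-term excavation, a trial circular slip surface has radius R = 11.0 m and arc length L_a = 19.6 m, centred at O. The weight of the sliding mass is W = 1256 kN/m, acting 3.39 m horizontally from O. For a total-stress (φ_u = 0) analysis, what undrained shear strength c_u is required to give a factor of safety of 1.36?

c_u = 26.9 kPa

FS = c_u·L_a·R / (W·d), so c_u = FS·W·d / (L_a·R).
c_u = 1.36·1256·3.39 / (19.60·11.0) = 5790.7 / 215.60 = 26.86 kPa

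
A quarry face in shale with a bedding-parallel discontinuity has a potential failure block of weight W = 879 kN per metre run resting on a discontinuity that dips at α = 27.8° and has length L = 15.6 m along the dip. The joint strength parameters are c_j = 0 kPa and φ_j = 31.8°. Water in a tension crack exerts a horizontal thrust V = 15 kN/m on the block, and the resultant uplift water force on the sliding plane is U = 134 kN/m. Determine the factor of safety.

FS = 0.93

Resolving the block weight along and normal to the plane and applying the Mohr–Coulomb strength on the joint:
N' = W cosα − U − V sinα = 879·cos27.8° − 134 − 15·sin27.8° = 636.6 kN/m
Driving force T = W sinα + V cosα = 879·sin27.8° + 15·cos27.8° = 423.2 kN/m
Resisting force R = c_j·L + N'·tanφ_j = 0·15.6 + 636.6·tan31.8° = 0.0 + 394.7 = 394.7 kN/m
FS = R / T = 394.7 / 423.2 = 0.933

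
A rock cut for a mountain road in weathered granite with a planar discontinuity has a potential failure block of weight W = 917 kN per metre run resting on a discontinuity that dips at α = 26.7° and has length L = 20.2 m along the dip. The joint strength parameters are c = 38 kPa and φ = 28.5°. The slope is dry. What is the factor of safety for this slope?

Resolving the block weight along and normal to the plane and applying the Mohr–Coulomb strength on the joint:
N' = W cosα = 917·cos26.7° = 819.2 kN/m
Driving force T = W sinα = 917·sin26.7° = 412.0 kN/m
Resisting force R = c·L + N'·tanφ = 38·20.2 + 819.2·tan28.5° = 767.6 + 444.8 = 1212.4 kN/m
FS = R / T = 1212.4 / 412.0 = 2.943

FS = 2.94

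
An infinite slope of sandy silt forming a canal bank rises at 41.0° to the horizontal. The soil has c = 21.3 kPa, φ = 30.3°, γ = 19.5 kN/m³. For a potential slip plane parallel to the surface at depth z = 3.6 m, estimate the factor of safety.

FS = 1.29

For an infinite slope with a slip plane parallel to the surface (no pore pressure): FS = [c + γz cos²β tanφ] / [γz sinβ cosβ].
γz = 19.5·3.6 = 70.20 kN/m²
Numerator = 21.3 + 70.20·cos²41.0°·tan30.3° = 21.3 + 70.20·0.5696·0.5844 = 44.665 kPa
Denominator = 70.20·sin41.0°·cos41.0° = 70.20·0.6561·0.7547 = 34.758 kPa
FS = 44.665 / 34.758 = 1.285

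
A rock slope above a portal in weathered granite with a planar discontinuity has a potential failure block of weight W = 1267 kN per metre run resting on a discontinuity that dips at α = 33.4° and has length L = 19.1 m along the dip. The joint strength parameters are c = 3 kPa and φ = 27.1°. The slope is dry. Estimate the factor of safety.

Resolving the block weight along and normal to the plane and applying the Mohr–Coulomb strength on the joint:
N' = W cosα = 1267·cos33.4° = 1057.8 kN/m
Driving force T = W sinα = 1267·sin33.4° = 697.5 kN/m
Resisting force R = c·L + N'·tanφ = 3·19.1 + 1057.8·tan27.1° = 57.3 + 541.3 = 598.6 kN/m
FS = R / T = 598.6 / 697.5 = 0.858

FS = 0.86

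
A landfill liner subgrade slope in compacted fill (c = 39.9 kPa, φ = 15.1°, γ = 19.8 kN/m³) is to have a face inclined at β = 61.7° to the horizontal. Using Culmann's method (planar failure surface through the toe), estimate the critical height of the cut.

H_c = 21.90 m

Culmann's analysis gives the critical failure plane at α_cr = (β + φ)/2 = (61.7 + 15.1)/2 = 38.4°, and the critical height
H_c = (4c/γ) · sinβ cosφ / [1 − cos(β − φ)]
    = (4·39.9/19.8) · sin61.7°·cos15.1° / [1 − cos(46.6°)]
    = 8.061 · 0.8805·0.9655 / [1 − 0.6871]
    = 8.061 · 0.8501 / 0.3129
    = 21.90 m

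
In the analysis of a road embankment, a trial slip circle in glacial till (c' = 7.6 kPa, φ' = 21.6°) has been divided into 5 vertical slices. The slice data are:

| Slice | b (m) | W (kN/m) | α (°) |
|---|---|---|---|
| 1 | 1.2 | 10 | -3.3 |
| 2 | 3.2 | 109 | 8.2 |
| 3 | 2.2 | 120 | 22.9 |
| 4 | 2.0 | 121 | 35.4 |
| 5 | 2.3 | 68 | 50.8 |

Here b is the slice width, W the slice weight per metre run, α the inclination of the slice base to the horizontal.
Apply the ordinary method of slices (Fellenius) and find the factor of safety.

Ordinary method of slices: FS = Σ[c'·Δl_i + (W_i cosα_i)·tanφ'] / Σ W_i sinα_i, with Δl_i = b_i / cosα_i.
Slice 1: Δl = 1.2/cos(-3.3°) = 1.202 m; N'_1 = 10·cos(-3.3°) = 10.0; c'Δl = 9.14; W sinα = -0.6
Slice 2: Δl = 3.2/cos8.2° = 3.233 m; N'_2 = 109·cos8.2° = 107.9; c'Δl = 24.57; W sinα = 15.5
Slice 3: Δl = 2.2/cos22.9° = 2.388 m; N'_3 = 120·cos22.9° = 110.5; c'Δl = 18.15; W sinα = 46.7
Slice 4: Δl = 2.0/cos35.4° = 2.454 m; N'_4 = 121·cos35.4° = 98.6; c'Δl = 18.65; W sinα = 70.1
Slice 5: Δl = 2.3/cos50.8° = 3.639 m; N'_5 = 68·cos50.8° = 43.0; c'Δl = 27.66; W sinα = 52.7
Σc'Δl = 98.2 kN/m; ΣN' = 370.0 kN/m; ΣW sinα = 184.5 kN/m
Resisting = 98.2 + 370.0·tan21.6° = 98.2 + 146.5 = 244.7 kN/m
FS = 244.7 / 184.5 = 1.326

FS = 1.33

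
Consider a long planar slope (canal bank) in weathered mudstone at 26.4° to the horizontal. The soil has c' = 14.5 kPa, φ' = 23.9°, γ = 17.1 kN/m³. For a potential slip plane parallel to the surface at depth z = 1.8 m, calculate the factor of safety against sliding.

For an infinite slope with a slip plane parallel to the surface (no pore pressure): FS = [c' + γz cos²β tanφ'] / [γz sinβ cosβ].
γz = 17.1·1.8 = 30.78 kN/m²
Numerator = 14.5 + 30.78·cos²26.4°·tan23.9° = 14.5 + 30.78·0.8023·0.4431 = 25.443 kPa
Denominator = 30.78·sin26.4°·cos26.4° = 30.78·0.4446·0.8957 = 12.259 kPa
FS = 25.443 / 12.259 = 2.076

FS = 2.08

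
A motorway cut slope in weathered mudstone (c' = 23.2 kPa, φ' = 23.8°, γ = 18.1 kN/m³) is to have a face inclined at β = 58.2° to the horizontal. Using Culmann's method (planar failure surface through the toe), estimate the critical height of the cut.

Culmann's analysis gives the critical failure plane at α_cr = (β + φ')/2 = (58.2 + 23.8)/2 = 41.0°, and the critical height
H_c = (4c'/γ) · sinβ cosφ' / [1 − cos(β − φ')]
    = (4·23.2/18.1) · sin58.2°·cos23.8° / [1 − cos(34.4°)]
    = 5.127 · 0.8499·0.9150 / [1 − 0.8251]
    = 5.127 · 0.7776 / 0.1749
    = 22.80 m

H_c = 22.80 m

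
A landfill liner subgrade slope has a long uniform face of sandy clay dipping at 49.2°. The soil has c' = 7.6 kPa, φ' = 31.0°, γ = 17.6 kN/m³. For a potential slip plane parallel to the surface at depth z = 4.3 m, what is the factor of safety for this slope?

FS = 0.72

For an infinite slope with a slip plane parallel to the surface (no pore pressure): FS = [c' + γz cos²β tanφ'] / [γz sinβ cosβ].
γz = 17.6·4.3 = 75.68 kN/m²
Numerator = 7.6 + 75.68·cos²49.2°·tan31.0° = 7.6 + 75.68·0.4270·0.6009 = 27.015 kPa
Denominator = 75.68·sin49.2°·cos49.2° = 75.68·0.7570·0.6534 = 37.434 kPa
FS = 27.015 / 37.434 = 0.722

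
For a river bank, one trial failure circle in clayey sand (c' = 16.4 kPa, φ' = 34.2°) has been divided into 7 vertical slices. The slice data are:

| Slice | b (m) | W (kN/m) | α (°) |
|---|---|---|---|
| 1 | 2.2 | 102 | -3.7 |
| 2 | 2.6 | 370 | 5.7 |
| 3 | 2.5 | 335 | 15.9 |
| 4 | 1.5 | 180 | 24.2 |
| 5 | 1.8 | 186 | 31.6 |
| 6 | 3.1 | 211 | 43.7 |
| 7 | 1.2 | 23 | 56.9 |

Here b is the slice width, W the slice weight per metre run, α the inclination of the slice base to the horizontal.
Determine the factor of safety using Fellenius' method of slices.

Ordinary method of slices: FS = Σ[c'·Δl_i + (W_i cosα_i)·tanφ'] / Σ W_i sinα_i, with Δl_i = b_i / cosα_i.
Slice 1: Δl = 2.2/cos(-3.7°) = 2.205 m; N'_1 = 102·cos(-3.7°) = 101.8; c'Δl = 36.16; W sinα = -6.6
Slice 2: Δl = 2.6/cos5.7° = 2.613 m; N'_2 = 370·cos5.7° = 368.2; c'Δl = 42.85; W sinα = 36.7
Slice 3: Δl = 2.5/cos15.9° = 2.599 m; N'_3 = 335·cos15.9° = 322.2; c'Δl = 42.63; W sinα = 91.8
Slice 4: Δl = 1.5/cos24.2° = 1.645 m; N'_4 = 180·cos24.2° = 164.2; c'Δl = 26.97; W sinα = 73.8
Slice 5: Δl = 1.8/cos31.6° = 2.113 m; N'_5 = 186·cos31.6° = 158.4; c'Δl = 34.66; W sinα = 97.5
Slice 6: Δl = 3.1/cos43.7° = 4.288 m; N'_6 = 211·cos43.7° = 152.5; c'Δl = 70.32; W sinα = 145.8
Slice 7: Δl = 1.2/cos56.9° = 2.197 m; N'_7 = 23·cos56.9° = 12.6; c'Δl = 36.04; W sinα = 19.3
Σc'Δl = 289.6 kN/m; ΣN' = 1279.9 kN/m; ΣW sinα = 458.2 kN/m
Resisting = 289.6 + 1279.9·tan34.2° = 289.6 + 869.8 = 1159.4 kN/m
FS = 1159.4 / 458.2 = 2.530

FS = 2.53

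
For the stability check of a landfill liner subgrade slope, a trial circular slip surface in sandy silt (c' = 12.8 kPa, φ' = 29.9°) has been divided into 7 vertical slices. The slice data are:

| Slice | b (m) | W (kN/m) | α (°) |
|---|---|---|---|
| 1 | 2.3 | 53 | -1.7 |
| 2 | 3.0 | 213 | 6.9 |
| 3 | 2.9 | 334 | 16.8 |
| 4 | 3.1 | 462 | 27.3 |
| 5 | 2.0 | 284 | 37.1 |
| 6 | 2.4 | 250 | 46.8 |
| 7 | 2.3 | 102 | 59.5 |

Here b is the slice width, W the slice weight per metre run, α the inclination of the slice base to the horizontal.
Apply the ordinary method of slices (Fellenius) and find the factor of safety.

FS = 1.44

Ordinary method of slices: FS = Σ[c'·Δl_i + (W_i cosα_i)·tanφ'] / Σ W_i sinα_i, with Δl_i = b_i / cosα_i.
Slice 1: Δl = 2.3/cos(-1.7°) = 2.301 m; N'_1 = 53·cos(-1.7°) = 53.0; c'Δl = 29.45; W sinα = -1.6
Slice 2: Δl = 3.0/cos6.9° = 3.022 m; N'_2 = 213·cos6.9° = 211.5; c'Δl = 38.68; W sinα = 25.6
Slice 3: Δl = 2.9/cos16.8° = 3.029 m; N'_3 = 334·cos16.8° = 319.7; c'Δl = 38.77; W sinα = 96.5
Slice 4: Δl = 3.1/cos27.3° = 3.489 m; N'_4 = 462·cos27.3° = 410.5; c'Δl = 44.65; W sinα = 211.9
Slice 5: Δl = 2.0/cos37.1° = 2.508 m; N'_5 = 284·cos37.1° = 226.5; c'Δl = 32.10; W sinα = 171.3
Slice 6: Δl = 2.4/cos46.8° = 3.506 m; N'_6 = 250·cos46.8° = 171.1; c'Δl = 44.88; W sinα = 182.2
Slice 7: Δl = 2.3/cos59.5° = 4.532 m; N'_7 = 102·cos59.5° = 51.8; c'Δl = 58.01; W sinα = 87.9
Σc'Δl = 286.5 kN/m; ΣN' = 1444.1 kN/m; ΣW sinα = 773.9 kN/m
Resisting = 286.5 + 1444.1·tan29.9° = 286.5 + 830.4 = 1117.0 kN/m
FS = 1117.0 / 773.9 = 1.443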